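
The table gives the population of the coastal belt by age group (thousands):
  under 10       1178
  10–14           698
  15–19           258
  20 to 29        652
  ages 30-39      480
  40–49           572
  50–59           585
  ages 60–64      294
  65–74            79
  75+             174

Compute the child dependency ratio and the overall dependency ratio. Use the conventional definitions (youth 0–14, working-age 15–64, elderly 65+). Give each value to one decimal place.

0–14: 1178 + 698 = 1876
15–64: 258 + 652 + 480 + 572 + 585 + 294 = 2841
65+: 79 + 174 = 253
Youth dependency ratio = 1876 / 2841 × 100 = 66.0
Total dependency ratio = (1876 + 253) / 2841 × 100 = 2129 / 2841 × 100 = 74.9

Youth dependency ratio: 66.0
Total dependency ratio: 74.9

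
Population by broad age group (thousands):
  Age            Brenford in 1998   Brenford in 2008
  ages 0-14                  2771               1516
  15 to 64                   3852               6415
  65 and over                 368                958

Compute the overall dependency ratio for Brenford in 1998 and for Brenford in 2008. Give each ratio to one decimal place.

Brenford in 1998: 81.5
Brenford in 2008: 38.6

Brenford in 1998: (2771 + 368) / 3852 × 100 = 3139 / 3852 × 100 = 81.5
Brenford in 2008: (1516 + 958) / 6415 × 100 = 2474 / 6415 × 100 = 38.6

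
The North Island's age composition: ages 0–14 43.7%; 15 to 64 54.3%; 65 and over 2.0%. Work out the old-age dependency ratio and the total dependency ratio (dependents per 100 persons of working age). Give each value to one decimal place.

Old-age dependency ratio: 3.7
Total dependency ratio: 84.2

Old-age dependency ratio = 2.0 / 54.3 × 100 = 3.7
Total dependency ratio = (43.7 + 2.0) / 54.3 × 100 = 45.7 / 54.3 × 100 = 84.2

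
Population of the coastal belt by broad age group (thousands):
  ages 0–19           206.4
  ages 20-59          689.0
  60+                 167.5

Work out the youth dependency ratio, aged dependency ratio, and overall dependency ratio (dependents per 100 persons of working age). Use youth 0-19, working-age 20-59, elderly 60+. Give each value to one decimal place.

Youth dependency ratio = 206.4 / 689.0 × 100 = 30.0
Old-age dependency ratio = 167.5 / 689.0 × 100 = 24.3
Total dependency ratio = (206.4 + 167.5) / 689.0 × 100 = 373.9 / 689.0 × 100 = 54.3

Youth dependency ratio: 30.0
Old-age dependency ratio: 24.3
Total dependency ratio: 54.3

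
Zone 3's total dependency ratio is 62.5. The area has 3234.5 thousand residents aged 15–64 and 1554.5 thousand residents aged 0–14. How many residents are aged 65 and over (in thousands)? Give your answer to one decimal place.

Total dependency ratio = (youth + elderly) / working-age × 100
62.5 = (1554.5 + E) / 3234.5 × 100
⇒ 467.1

Aged 65 and over: 467.1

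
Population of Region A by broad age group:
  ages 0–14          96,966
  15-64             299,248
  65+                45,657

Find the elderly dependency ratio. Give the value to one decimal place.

Old-age dependency ratio = 45,657 / 299,248 × 100 = 15.3

Old-age dependency ratio: 15.3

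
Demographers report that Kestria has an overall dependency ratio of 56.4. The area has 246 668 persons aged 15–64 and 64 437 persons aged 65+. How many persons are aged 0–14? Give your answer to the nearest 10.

Total dependency ratio = (youth + elderly) / working-age × 100
56.4 = (Y + 64 437) / 246 668 × 100
⇒ 74 680

Aged 0–14: 74 680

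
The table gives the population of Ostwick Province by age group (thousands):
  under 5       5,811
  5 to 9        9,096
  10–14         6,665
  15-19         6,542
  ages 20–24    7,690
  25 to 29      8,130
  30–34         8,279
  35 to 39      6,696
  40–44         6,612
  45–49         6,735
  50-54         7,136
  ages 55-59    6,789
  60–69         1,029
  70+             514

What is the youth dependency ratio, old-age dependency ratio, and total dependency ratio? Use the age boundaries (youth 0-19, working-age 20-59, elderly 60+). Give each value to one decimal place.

Youth dependency ratio: 48.4
Old-age dependency ratio: 2.7
Total dependency ratio: 51.1

0–19: 5,811 + 9,096 + 6,665 + 6,542 = 28,114
20–59: 7,690 + 8,130 + 8,279 + 6,696 + 6,612 + 6,735 + 7,136 + 6,789 = 58,067
60+: 1,029 + 514 = 1,543
Youth dependency ratio = 28,114 / 58,067 × 100 = 48.4
Old-age dependency ratio = 1,543 / 58,067 × 100 = 2.7
Total dependency ratio = (28,114 + 1,543) / 58,067 × 100 = 29,657 / 58,067 × 100 = 51.1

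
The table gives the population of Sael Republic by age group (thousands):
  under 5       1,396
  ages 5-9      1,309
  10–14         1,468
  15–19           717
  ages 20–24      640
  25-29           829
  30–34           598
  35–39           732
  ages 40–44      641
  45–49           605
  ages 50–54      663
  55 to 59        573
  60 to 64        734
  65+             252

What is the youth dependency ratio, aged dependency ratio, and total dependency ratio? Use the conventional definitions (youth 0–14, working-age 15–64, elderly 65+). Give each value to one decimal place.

Youth dependency ratio: 62.0
Old-age dependency ratio: 3.7
Total dependency ratio: 65.7

0–14: 1,396 + 1,309 + 1,468 = 4,173
15–64: 717 + 640 + 829 + 598 + 732 + 641 + 605 + 663 + 573 + 734 = 6,732
65+: 252
Youth dependency ratio = 4,173 / 6,732 × 100 = 62.0
Old-age dependency ratio = 252 / 6,732 × 100 = 3.7
Total dependency ratio = (4,173 + 252) / 6,732 × 100 = 4,425 / 6,732 × 100 = 65.7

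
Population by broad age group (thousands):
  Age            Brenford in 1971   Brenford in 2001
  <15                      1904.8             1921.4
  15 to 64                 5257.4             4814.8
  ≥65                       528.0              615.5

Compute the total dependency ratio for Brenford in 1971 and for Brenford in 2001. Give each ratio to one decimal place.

Brenford in 1971: (1904.8 + 528.0) / 5257.4 × 100 = 2432.8 / 5257.4 × 100 = 46.3
Brenford in 2001: (1921.4 + 615.5) / 4814.8 × 100 = 2536.9 / 4814.8 × 100 = 52.7

Brenford in 1971: 46.3
Brenford in 2001: 52.7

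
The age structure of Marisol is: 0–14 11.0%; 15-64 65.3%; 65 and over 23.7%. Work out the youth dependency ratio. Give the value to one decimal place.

Youth dependency ratio: 16.8

Youth dependency ratio = 11.0 / 65.3 × 100 = 16.8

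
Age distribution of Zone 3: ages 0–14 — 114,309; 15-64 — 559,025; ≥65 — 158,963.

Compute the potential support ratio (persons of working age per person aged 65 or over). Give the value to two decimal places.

Potential support ratio = 559,025 / 158,963 = 3.52

Potential support ratio: 3.52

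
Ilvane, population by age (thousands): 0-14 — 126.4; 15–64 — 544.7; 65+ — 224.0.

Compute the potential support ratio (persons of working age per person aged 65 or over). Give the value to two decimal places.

Potential support ratio: 2.43

Potential support ratio = 544.7 / 224.0 = 2.43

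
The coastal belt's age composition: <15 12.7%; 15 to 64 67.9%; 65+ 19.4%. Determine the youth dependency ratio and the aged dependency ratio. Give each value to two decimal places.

Youth dependency ratio = 12.7 / 67.9 × 100 = 18.70
Old-age dependency ratio = 19.4 / 67.9 × 100 = 28.57

Youth dependency ratio: 18.70
Old-age dependency ratio: 28.57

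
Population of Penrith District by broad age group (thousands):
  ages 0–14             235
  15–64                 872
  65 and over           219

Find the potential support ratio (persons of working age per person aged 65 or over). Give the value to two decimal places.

Potential support ratio: 3.98

Potential support ratio = 872 / 219 = 3.98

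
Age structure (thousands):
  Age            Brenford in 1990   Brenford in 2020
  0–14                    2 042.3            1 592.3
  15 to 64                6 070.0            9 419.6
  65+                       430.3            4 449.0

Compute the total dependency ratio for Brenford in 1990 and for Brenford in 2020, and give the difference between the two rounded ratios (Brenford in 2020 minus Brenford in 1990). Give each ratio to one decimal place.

Brenford in 1990: 40.7
Brenford in 2020: 64.1
Difference: +23.4

Brenford in 1990: (2 042.3 + 430.3) / 6 070.0 × 100 = 2 472.6 / 6 070.0 × 100 = 40.7
Brenford in 2020: (1 592.3 + 4 449.0) / 9 419.6 × 100 = 6 041.3 / 9 419.6 × 100 = 64.1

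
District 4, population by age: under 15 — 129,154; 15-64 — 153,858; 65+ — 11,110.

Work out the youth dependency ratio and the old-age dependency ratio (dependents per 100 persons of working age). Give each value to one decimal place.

Youth dependency ratio: 83.9
Old-age dependency ratio: 7.2

Youth dependency ratio = 129,154 / 153,858 × 100 = 83.9
Old-age dependency ratio = 11,110 / 153,858 × 100 = 7.2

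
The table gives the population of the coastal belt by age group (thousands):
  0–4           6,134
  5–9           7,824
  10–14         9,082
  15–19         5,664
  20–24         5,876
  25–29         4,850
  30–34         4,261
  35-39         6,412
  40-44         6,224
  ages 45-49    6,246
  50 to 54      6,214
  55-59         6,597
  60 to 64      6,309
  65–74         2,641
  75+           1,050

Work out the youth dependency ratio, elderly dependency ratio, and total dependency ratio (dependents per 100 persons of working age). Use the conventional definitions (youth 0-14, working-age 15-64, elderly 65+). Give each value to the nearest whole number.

0–14: 6,134 + 7,824 + 9,082 = 23,040
15–64: 5,664 + 5,876 + 4,850 + 4,261 + 6,412 + 6,224 + 6,246 + 6,214 + 6,597 + 6,309 = 58,653
65+: 2,641 + 1,050 = 3,691
Youth dependency ratio = 23,040 / 58,653 × 100 = 39
Old-age dependency ratio = 3,691 / 58,653 × 100 = 6
Total dependency ratio = (23,040 + 3,691) / 58,653 × 100 = 26,731 / 58,653 × 100 = 46

Youth dependency ratio: 39
Old-age dependency ratio: 6
Total dependency ratio: 46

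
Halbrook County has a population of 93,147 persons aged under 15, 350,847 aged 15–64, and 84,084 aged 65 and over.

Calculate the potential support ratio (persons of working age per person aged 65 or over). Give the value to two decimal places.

Potential support ratio: 4.17

Potential support ratio = 350,847 / 84,084 = 4.17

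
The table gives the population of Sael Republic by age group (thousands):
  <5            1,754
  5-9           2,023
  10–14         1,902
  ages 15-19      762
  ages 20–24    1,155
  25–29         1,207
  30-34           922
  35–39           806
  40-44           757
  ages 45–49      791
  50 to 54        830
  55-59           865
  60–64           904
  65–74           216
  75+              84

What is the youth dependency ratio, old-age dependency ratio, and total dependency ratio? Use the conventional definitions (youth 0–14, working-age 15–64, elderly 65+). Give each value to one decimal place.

Youth dependency ratio: 63.1
Old-age dependency ratio: 3.3
Total dependency ratio: 66.4

0–14: 1,754 + 2,023 + 1,902 = 5,679
15–64: 762 + 1,155 + 1,207 + 922 + 806 + 757 + 791 + 830 + 865 + 904 = 8,999
65+: 216 + 84 = 300
Youth dependency ratio = 5,679 / 8,999 × 100 = 63.1
Old-age dependency ratio = 300 / 8,999 × 100 = 3.3
Total dependency ratio = (5,679 + 300) / 8,999 × 100 = 5,979 / 8,999 × 100 = 66.4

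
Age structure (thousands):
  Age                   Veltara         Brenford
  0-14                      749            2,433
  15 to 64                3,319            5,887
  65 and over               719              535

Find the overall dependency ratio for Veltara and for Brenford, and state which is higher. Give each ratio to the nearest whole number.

Veltara: (749 + 719) / 3,319 × 100 = 1,468 / 3,319 × 100 = 44
Brenford: (2,433 + 535) / 5,887 × 100 = 2,968 / 5,887 × 100 = 50

Veltara: 44
Brenford: 50
Higher: Brenford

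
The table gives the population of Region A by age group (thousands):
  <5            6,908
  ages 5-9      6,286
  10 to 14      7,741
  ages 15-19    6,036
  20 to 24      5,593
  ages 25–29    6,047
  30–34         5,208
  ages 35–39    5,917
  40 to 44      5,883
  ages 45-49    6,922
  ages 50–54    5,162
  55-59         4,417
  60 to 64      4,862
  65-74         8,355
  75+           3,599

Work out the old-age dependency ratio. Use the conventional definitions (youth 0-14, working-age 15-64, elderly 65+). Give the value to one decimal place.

Old-age dependency ratio: 21.3

0–14: 6,908 + 6,286 + 7,741 = 20,935
15–64: 6,036 + 5,593 + 6,047 + 5,208 + 5,917 + 5,883 + 6,922 + 5,162 + 4,417 + 4,862 = 56,047
65+: 8,355 + 3,599 = 11,954
Old-age dependency ratio = 11,954 / 56,047 × 100 = 21.3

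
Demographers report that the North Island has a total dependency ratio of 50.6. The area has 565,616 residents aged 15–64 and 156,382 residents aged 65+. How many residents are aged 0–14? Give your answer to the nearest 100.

Total dependency ratio = (youth + elderly) / working-age × 100
50.6 = (Y + 156,382) / 565,616 × 100
⇒ 129,800

Aged 0–14: 129,800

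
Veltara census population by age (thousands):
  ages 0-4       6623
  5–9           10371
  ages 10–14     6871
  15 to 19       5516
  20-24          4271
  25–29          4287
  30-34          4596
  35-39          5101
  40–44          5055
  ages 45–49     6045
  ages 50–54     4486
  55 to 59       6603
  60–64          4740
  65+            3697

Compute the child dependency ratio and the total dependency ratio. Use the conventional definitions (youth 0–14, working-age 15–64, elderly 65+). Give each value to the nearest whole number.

Youth dependency ratio: 47
Total dependency ratio: 54

0–14: 6623 + 10371 + 6871 = 23865
15–64: 5516 + 4271 + 4287 + 4596 + 5101 + 5055 + 6045 + 4486 + 6603 + 4740 = 50700
65+: 3697
Youth dependency ratio = 23865 / 50700 × 100 = 47
Total dependency ratio = (23865 + 3697) / 50700 × 100 = 27562 / 50700 × 100 = 54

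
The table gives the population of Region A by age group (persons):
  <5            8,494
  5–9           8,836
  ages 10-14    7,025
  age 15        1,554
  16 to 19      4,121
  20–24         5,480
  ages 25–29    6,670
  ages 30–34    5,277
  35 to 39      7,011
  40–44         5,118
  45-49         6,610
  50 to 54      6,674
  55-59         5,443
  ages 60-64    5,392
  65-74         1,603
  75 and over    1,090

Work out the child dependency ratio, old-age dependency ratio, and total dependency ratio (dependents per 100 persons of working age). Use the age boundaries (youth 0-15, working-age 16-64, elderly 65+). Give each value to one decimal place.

0–15: 8,494 + 8,836 + 7,025 + 1,554 = 25,909
16–64: 4,121 + 5,480 + 6,670 + 5,277 + 7,011 + 5,118 + 6,610 + 6,674 + 5,443 + 5,392 = 57,796
65+: 1,603 + 1,090 = 2,693
Youth dependency ratio = 25,909 / 57,796 × 100 = 44.8
Old-age dependency ratio = 2,693 / 57,796 × 100 = 4.7
Total dependency ratio = (25,909 + 2,693) / 57,796 × 100 = 28,602 / 57,796 × 100 = 49.5

Youth dependency ratio: 44.8
Old-age dependency ratio: 4.7
Total dependency ratio: 49.5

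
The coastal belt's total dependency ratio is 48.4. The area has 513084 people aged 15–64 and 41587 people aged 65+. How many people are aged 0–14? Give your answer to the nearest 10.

Aged 0–14: 206750

Total dependency ratio = (youth + elderly) / working-age × 100
48.4 = (Y + 41587) / 513084 × 100
⇒ 206750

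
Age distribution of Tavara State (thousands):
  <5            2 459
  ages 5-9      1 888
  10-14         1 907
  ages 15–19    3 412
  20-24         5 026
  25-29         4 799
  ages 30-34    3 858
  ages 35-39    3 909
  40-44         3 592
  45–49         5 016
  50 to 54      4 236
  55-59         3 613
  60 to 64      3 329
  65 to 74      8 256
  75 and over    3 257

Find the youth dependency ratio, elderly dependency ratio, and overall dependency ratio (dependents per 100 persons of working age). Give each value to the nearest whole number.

Youth dependency ratio: 15
Old-age dependency ratio: 28
Total dependency ratio: 44

0–14: 2 459 + 1 888 + 1 907 = 6 254
15–64: 3 412 + 5 026 + 4 799 + 3 858 + 3 909 + 3 592 + 5 016 + 4 236 + 3 613 + 3 329 = 40 790
65+: 8 256 + 3 257 = 11 513
Youth dependency ratio = 6 254 / 40 790 × 100 = 15
Old-age dependency ratio = 11 513 / 40 790 × 100 = 28
Total dependency ratio = (6 254 + 11 513) / 40 790 × 100 = 17 767 / 40 790 × 100 = 44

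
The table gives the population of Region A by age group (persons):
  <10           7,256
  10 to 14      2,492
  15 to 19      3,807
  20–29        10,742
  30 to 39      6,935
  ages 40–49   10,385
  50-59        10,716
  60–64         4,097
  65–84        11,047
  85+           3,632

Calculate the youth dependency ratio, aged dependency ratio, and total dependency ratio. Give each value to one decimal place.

0–14: 7,256 + 2,492 = 9,748
15–64: 3,807 + 10,742 + 6,935 + 10,385 + 10,716 + 4,097 = 46,682
65+: 11,047 + 3,632 = 14,679
Youth dependency ratio = 9,748 / 46,682 × 100 = 20.9
Old-age dependency ratio = 14,679 / 46,682 × 100 = 31.4
Total dependency ratio = (9,748 + 14,679) / 46,682 × 100 = 24,427 / 46,682 × 100 = 52.3

Youth dependency ratio: 20.9
Old-age dependency ratio: 31.4
Total dependency ratio: 52.3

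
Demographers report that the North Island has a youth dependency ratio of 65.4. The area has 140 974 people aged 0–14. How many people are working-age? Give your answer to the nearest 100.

Working-age: 215 600

Youth dependency ratio = youth / working-age × 100
65.4 = 140 974 / W × 100
⇒ 215 600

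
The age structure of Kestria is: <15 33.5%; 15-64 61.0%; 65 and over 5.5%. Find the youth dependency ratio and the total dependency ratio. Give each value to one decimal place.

Youth dependency ratio: 54.9
Total dependency ratio: 63.9

Youth dependency ratio = 33.5 / 61.0 × 100 = 54.9
Total dependency ratio = (33.5 + 5.5) / 61.0 × 100 = 39.0 / 61.0 × 100 = 63.9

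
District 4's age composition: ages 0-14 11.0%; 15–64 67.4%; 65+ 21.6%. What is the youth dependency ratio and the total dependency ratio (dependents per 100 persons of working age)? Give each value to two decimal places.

Youth dependency ratio = 11.0 / 67.4 × 100 = 16.32
Total dependency ratio = (11.0 + 21.6) / 67.4 × 100 = 32.6 / 67.4 × 100 = 48.37

Youth dependency ratio: 16.32
Total dependency ratio: 48.37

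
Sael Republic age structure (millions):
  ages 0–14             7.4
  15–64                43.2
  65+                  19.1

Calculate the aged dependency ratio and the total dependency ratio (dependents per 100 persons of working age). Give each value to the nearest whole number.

Old-age dependency ratio: 44
Total dependency ratio: 61

Old-age dependency ratio = 19.1 / 43.2 × 100 = 44
Total dependency ratio = (7.4 + 19.1) / 43.2 × 100 = 26.5 / 43.2 × 100 = 61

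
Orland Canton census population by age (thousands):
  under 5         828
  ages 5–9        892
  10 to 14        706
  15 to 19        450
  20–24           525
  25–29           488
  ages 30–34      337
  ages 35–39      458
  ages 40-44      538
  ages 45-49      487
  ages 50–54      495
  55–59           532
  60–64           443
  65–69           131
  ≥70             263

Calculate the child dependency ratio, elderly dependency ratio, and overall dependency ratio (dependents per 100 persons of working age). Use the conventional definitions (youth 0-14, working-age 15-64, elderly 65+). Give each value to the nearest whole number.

0–14: 828 + 892 + 706 = 2 426
15–64: 450 + 525 + 488 + 337 + 458 + 538 + 487 + 495 + 532 + 443 = 4 753
65+: 131 + 263 = 394
Youth dependency ratio = 2 426 / 4 753 × 100 = 51
Old-age dependency ratio = 394 / 4 753 × 100 = 8
Total dependency ratio = (2 426 + 394) / 4 753 × 100 = 2 820 / 4 753 × 100 = 59

Youth dependency ratio: 51
Old-age dependency ratio: 8
Total dependency ratio: 59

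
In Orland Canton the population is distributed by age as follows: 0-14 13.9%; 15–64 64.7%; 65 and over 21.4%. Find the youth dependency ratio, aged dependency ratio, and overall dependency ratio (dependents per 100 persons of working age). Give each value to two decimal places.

Youth dependency ratio = 13.9 / 64.7 × 100 = 21.48
Old-age dependency ratio = 21.4 / 64.7 × 100 = 33.08
Total dependency ratio = (13.9 + 21.4) / 64.7 × 100 = 35.3 / 64.7 × 100 = 54.56

Youth dependency ratio: 21.48
Old-age dependency ratio: 33.08
Total dependency ratio: 54.56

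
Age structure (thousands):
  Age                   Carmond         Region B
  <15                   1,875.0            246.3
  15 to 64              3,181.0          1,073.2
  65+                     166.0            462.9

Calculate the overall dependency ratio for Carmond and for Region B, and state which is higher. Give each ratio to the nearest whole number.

Carmond: 64
Region B: 66
Higher: Region B

Carmond: (1,875.0 + 166.0) / 3,181.0 × 100 = 2,041.0 / 3,181.0 × 100 = 64
Region B: (246.3 + 462.9) / 1,073.2 × 100 = 709.2 / 1,073.2 × 100 = 66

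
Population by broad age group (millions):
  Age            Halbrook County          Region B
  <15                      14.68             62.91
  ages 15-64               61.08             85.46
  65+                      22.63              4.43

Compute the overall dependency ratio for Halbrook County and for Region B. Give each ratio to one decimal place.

Halbrook County: (14.68 + 22.63) / 61.08 × 100 = 37.31 / 61.08 × 100 = 61.1
Region B: (62.91 + 4.43) / 85.46 × 100 = 67.34 / 85.46 × 100 = 78.8

Halbrook County: 61.1
Region B: 78.8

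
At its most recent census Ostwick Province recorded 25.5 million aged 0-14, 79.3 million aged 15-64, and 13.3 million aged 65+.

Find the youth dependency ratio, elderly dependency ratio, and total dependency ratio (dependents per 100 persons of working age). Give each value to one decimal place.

Youth dependency ratio: 32.2
Old-age dependency ratio: 16.8
Total dependency ratio: 48.9

Youth dependency ratio = 25.5 / 79.3 × 100 = 32.2
Old-age dependency ratio = 13.3 / 79.3 × 100 = 16.8
Total dependency ratio = (25.5 + 13.3) / 79.3 × 100 = 38.8 / 79.3 × 100 = 48.9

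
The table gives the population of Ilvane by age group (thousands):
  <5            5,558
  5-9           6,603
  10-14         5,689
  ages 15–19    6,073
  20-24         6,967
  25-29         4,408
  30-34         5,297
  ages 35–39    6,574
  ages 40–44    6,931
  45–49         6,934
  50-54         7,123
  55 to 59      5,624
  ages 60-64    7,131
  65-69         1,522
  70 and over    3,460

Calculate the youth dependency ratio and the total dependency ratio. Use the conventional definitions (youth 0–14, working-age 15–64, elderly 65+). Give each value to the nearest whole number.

Youth dependency ratio: 28
Total dependency ratio: 36

0–14: 5,558 + 6,603 + 5,689 = 17,850
15–64: 6,073 + 6,967 + 4,408 + 5,297 + 6,574 + 6,931 + 6,934 + 7,123 + 5,624 + 7,131 = 63,062
65+: 1,522 + 3,460 = 4,982
Youth dependency ratio = 17,850 / 63,062 × 100 = 28
Total dependency ratio = (17,850 + 4,982) / 63,062 × 100 = 22,832 / 63,062 × 100 = 36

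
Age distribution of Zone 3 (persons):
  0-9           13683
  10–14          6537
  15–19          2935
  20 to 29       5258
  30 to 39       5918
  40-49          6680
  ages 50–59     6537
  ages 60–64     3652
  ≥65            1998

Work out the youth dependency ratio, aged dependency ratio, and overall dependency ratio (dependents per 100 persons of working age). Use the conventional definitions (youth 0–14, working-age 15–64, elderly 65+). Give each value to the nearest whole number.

0–14: 13683 + 6537 = 20220
15–64: 2935 + 5258 + 5918 + 6680 + 6537 + 3652 = 30980
65+: 1998
Youth dependency ratio = 20220 / 30980 × 100 = 65
Old-age dependency ratio = 1998 / 30980 × 100 = 6
Total dependency ratio = (20220 + 1998) / 30980 × 100 = 22218 / 30980 × 100 = 72

Youth dependency ratio: 65
Old-age dependency ratio: 6
Total dependency ratio: 72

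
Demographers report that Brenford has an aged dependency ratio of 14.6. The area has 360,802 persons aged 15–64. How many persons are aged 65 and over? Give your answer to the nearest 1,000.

Aged 65 and over: 53,000

Old-age dependency ratio = elderly / working-age × 100
14.6 = E / 360,802 × 100
⇒ 53,000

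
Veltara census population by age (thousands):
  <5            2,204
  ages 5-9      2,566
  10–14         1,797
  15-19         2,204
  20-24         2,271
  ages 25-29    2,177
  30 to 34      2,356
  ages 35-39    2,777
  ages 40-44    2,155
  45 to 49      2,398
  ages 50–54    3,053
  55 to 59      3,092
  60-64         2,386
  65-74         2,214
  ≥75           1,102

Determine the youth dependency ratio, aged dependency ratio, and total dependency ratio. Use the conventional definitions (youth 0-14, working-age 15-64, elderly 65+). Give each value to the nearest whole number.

0–14: 2,204 + 2,566 + 1,797 = 6,567
15–64: 2,204 + 2,271 + 2,177 + 2,356 + 2,777 + 2,155 + 2,398 + 3,053 + 3,092 + 2,386 = 24,869
65+: 2,214 + 1,102 = 3,316
Youth dependency ratio = 6,567 / 24,869 × 100 = 26
Old-age dependency ratio = 3,316 / 24,869 × 100 = 13
Total dependency ratio = (6,567 + 3,316) / 24,869 × 100 = 9,883 / 24,869 × 100 = 40

Youth dependency ratio: 26
Old-age dependency ratio: 13
Total dependency ratio: 40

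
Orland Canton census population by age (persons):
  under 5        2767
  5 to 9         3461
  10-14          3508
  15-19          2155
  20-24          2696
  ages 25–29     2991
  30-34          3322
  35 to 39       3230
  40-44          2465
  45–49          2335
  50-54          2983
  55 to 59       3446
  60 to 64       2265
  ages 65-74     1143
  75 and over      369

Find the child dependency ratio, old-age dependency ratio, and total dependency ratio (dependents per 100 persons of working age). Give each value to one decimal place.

Youth dependency ratio: 34.9
Old-age dependency ratio: 5.4
Total dependency ratio: 40.3

0–14: 2767 + 3461 + 3508 = 9736
15–64: 2155 + 2696 + 2991 + 3322 + 3230 + 2465 + 2335 + 2983 + 3446 + 2265 = 27888
65+: 1143 + 369 = 1512
Youth dependency ratio = 9736 / 27888 × 100 = 34.9
Old-age dependency ratio = 1512 / 27888 × 100 = 5.4
Total dependency ratio = (9736 + 1512) / 27888 × 100 = 11248 / 27888 × 100 = 40.3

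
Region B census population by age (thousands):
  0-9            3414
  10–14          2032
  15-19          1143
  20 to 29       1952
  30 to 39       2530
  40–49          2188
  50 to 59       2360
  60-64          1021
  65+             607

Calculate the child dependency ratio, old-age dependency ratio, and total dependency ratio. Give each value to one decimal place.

0–14: 3414 + 2032 = 5446
15–64: 1143 + 1952 + 2530 + 2188 + 2360 + 1021 = 11194
65+: 607
Youth dependency ratio = 5446 / 11194 × 100 = 48.7
Old-age dependency ratio = 607 / 11194 × 100 = 5.4
Total dependency ratio = (5446 + 607) / 11194 × 100 = 6053 / 11194 × 100 = 54.1

Youth dependency ratio: 48.7
Old-age dependency ratio: 5.4
Total dependency ratio: 54.1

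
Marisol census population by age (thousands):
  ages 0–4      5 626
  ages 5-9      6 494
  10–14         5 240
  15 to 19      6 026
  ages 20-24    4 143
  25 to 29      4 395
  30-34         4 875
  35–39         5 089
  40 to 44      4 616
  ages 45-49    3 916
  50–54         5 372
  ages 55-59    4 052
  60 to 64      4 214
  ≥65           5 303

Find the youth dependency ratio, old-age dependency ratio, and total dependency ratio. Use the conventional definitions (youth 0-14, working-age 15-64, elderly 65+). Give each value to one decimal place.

Youth dependency ratio: 37.2
Old-age dependency ratio: 11.4
Total dependency ratio: 48.5

0–14: 5 626 + 6 494 + 5 240 = 17 360
15–64: 6 026 + 4 143 + 4 395 + 4 875 + 5 089 + 4 616 + 3 916 + 5 372 + 4 052 + 4 214 = 46 698
65+: 5 303
Youth dependency ratio = 17 360 / 46 698 × 100 = 37.2
Old-age dependency ratio = 5 303 / 46 698 × 100 = 11.4
Total dependency ratio = (17 360 + 5 303) / 46 698 × 100 = 22 663 / 46 698 × 100 = 48.5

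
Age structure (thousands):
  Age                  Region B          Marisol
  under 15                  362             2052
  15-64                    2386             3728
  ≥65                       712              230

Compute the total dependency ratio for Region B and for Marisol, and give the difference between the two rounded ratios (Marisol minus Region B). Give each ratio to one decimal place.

Region B: 45.0
Marisol: 61.2
Difference: +16.2

Region B: (362 + 712) / 2386 × 100 = 1074 / 2386 × 100 = 45.0
Marisol: (2052 + 230) / 3728 × 100 = 2282 / 3728 × 100 = 61.2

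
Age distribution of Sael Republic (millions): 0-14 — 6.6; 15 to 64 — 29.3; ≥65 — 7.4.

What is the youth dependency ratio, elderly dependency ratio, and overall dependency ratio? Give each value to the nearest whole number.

Youth dependency ratio: 23
Old-age dependency ratio: 25
Total dependency ratio: 48

Youth dependency ratio = 6.6 / 29.3 × 100 = 23
Old-age dependency ratio = 7.4 / 29.3 × 100 = 25
Total dependency ratio = (6.6 + 7.4) / 29.3 × 100 = 14.0 / 29.3 × 100 = 48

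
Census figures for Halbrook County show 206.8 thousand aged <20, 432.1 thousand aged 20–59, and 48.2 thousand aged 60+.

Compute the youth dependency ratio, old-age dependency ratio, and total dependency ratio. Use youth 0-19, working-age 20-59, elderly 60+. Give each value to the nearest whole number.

Youth dependency ratio = 206.8 / 432.1 × 100 = 48
Old-age dependency ratio = 48.2 / 432.1 × 100 = 11
Total dependency ratio = (206.8 + 48.2) / 432.1 × 100 = 255.0 / 432.1 × 100 = 59

Youth dependency ratio: 48
Old-age dependency ratio: 11
Total dependency ratio: 59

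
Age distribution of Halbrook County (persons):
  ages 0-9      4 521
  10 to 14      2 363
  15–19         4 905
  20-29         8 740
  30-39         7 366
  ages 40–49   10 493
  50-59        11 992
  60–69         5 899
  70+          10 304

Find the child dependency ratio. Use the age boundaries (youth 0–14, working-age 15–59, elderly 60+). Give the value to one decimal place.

0–14: 4 521 + 2 363 = 6 884
15–59: 4 905 + 8 740 + 7 366 + 10 493 + 11 992 = 43 496
60+: 5 899 + 10 304 = 16 203
Youth dependency ratio = 6 884 / 43 496 × 100 = 15.8

Youth dependency ratio: 15.8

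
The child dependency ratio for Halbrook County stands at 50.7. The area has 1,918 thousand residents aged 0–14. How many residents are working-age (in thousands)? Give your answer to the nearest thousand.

Youth dependency ratio = youth / working-age × 100
50.7 = 1,918 / W × 100
⇒ 3,783

Working-age: 3,783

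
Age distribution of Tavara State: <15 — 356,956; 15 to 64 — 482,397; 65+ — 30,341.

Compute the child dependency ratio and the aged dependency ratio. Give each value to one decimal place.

Youth dependency ratio = 356,956 / 482,397 × 100 = 74.0
Old-age dependency ratio = 30,341 / 482,397 × 100 = 6.3

Youth dependency ratio: 74.0
Old-age dependency ratio: 6.3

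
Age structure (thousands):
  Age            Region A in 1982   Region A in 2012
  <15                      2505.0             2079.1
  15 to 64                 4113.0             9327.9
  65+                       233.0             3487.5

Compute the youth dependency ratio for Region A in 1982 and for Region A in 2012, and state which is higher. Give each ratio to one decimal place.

Region A in 1982: 60.9
Region A in 2012: 22.3
Higher: Region A in 1982

Region A in 1982: 2505.0 / 4113.0 × 100 = 60.9
Region A in 2012: 2079.1 / 9327.9 × 100 = 22.3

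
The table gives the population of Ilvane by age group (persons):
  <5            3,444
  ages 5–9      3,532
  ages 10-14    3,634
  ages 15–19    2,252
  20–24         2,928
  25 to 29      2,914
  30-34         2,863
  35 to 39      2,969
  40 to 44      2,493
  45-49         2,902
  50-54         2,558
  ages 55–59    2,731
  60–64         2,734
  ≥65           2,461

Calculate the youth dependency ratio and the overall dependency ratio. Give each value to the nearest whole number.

Youth dependency ratio: 39
Total dependency ratio: 48

0–14: 3,444 + 3,532 + 3,634 = 10,610
15–64: 2,252 + 2,928 + 2,914 + 2,863 + 2,969 + 2,493 + 2,902 + 2,558 + 2,731 + 2,734 = 27,344
65+: 2,461
Youth dependency ratio = 10,610 / 27,344 × 100 = 39
Total dependency ratio = (10,610 + 2,461) / 27,344 × 100 = 13,071 / 27,344 × 100 = 48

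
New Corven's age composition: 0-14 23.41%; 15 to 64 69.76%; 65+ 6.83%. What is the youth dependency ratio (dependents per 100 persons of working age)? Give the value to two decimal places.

Youth dependency ratio: 33.56

Youth dependency ratio = 23.41 / 69.76 × 100 = 33.56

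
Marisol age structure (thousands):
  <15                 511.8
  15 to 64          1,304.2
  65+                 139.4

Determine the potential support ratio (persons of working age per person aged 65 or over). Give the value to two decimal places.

Potential support ratio = 1,304.2 / 139.4 = 9.36

Potential support ratio: 9.36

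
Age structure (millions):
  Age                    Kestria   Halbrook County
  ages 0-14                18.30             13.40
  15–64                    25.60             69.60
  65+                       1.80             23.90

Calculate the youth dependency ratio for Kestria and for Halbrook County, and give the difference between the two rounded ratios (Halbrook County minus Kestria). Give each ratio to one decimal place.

Kestria: 18.30 / 25.60 × 100 = 71.5
Halbrook County: 13.40 / 69.60 × 100 = 19.3

Kestria: 71.5
Halbrook County: 19.3
Difference: -52.2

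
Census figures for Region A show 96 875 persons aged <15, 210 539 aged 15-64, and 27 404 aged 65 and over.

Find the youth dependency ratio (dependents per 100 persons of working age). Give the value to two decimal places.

Youth dependency ratio = 96 875 / 210 539 × 100 = 46.01

Youth dependency ratio: 46.01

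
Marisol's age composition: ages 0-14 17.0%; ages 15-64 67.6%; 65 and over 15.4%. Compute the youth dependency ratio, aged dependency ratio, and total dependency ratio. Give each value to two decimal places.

Youth dependency ratio: 25.15
Old-age dependency ratio: 22.78
Total dependency ratio: 47.93

Youth dependency ratio = 17.0 / 67.6 × 100 = 25.15
Old-age dependency ratio = 15.4 / 67.6 × 100 = 22.78
Total dependency ratio = (17.0 + 15.4) / 67.6 × 100 = 32.4 / 67.6 × 100 = 47.93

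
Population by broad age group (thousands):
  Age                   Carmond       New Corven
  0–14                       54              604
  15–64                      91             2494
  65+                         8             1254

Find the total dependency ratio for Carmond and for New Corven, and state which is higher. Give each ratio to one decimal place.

Carmond: (54 + 8) / 91 × 100 = 62 / 91 × 100 = 68.1
New Corven: (604 + 1254) / 2494 × 100 = 1858 / 2494 × 100 = 74.5

Carmond: 68.1
New Corven: 74.5
Higher: New Corven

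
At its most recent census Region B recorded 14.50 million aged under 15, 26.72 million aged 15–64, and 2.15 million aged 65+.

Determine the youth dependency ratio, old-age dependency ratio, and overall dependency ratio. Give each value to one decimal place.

Youth dependency ratio = 14.50 / 26.72 × 100 = 54.3
Old-age dependency ratio = 2.15 / 26.72 × 100 = 8.0
Total dependency ratio = (14.50 + 2.15) / 26.72 × 100 = 16.65 / 26.72 × 100 = 62.3

Youth dependency ratio: 54.3
Old-age dependency ratio: 8.0
Total dependency ratio: 62.3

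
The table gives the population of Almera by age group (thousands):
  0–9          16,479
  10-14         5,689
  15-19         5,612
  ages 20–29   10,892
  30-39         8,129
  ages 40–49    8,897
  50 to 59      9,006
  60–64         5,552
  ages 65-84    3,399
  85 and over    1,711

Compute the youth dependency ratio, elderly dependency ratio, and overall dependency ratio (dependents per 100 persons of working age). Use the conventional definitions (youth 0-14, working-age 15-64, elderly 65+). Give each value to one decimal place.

Youth dependency ratio: 46.1
Old-age dependency ratio: 10.6
Total dependency ratio: 56.7

0–14: 16,479 + 5,689 = 22,168
15–64: 5,612 + 10,892 + 8,129 + 8,897 + 9,006 + 5,552 = 48,088
65+: 3,399 + 1,711 = 5,110
Youth dependency ratio = 22,168 / 48,088 × 100 = 46.1
Old-age dependency ratio = 5,110 / 48,088 × 100 = 10.6
Total dependency ratio = (22,168 + 5,110) / 48,088 × 100 = 27,278 / 48,088 × 100 = 56.7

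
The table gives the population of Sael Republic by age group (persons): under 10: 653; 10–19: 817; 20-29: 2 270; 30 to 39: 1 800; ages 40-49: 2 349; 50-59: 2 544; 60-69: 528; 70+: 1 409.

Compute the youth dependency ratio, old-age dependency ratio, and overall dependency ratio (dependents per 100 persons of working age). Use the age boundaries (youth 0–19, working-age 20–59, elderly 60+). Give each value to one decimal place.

Youth dependency ratio: 16.4
Old-age dependency ratio: 21.6
Total dependency ratio: 38.0

0–19: 653 + 817 = 1 470
20–59: 2 270 + 1 800 + 2 349 + 2 544 = 8 963
60+: 528 + 1 409 = 1 937
Youth dependency ratio = 1 470 / 8 963 × 100 = 16.4
Old-age dependency ratio = 1 937 / 8 963 × 100 = 21.6
Total dependency ratio = (1 470 + 1 937) / 8 963 × 100 = 3 407 / 8 963 × 100 = 38.0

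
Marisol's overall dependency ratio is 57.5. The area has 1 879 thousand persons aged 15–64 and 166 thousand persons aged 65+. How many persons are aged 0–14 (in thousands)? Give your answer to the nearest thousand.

Total dependency ratio = (youth + elderly) / working-age × 100
57.5 = (Y + 166) / 1 879 × 100
⇒ 914

Aged 0–14: 914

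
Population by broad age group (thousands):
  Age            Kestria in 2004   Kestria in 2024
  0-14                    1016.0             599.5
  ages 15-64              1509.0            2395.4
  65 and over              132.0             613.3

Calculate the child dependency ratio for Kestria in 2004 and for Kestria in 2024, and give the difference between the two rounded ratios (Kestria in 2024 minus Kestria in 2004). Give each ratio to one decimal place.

Kestria in 2004: 1016.0 / 1509.0 × 100 = 67.3
Kestria in 2024: 599.5 / 2395.4 × 100 = 25.0

Kestria in 2004: 67.3
Kestria in 2024: 25.0
Difference: -42.3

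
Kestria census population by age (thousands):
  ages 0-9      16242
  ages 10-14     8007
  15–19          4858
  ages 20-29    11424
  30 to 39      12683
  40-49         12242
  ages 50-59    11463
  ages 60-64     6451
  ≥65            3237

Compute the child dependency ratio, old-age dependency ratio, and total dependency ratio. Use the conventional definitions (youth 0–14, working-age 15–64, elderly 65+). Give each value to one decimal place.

Youth dependency ratio: 41.0
Old-age dependency ratio: 5.5
Total dependency ratio: 46.5

0–14: 16242 + 8007 = 24249
15–64: 4858 + 11424 + 12683 + 12242 + 11463 + 6451 = 59121
65+: 3237
Youth dependency ratio = 24249 / 59121 × 100 = 41.0
Old-age dependency ratio = 3237 / 59121 × 100 = 5.5
Total dependency ratio = (24249 + 3237) / 59121 × 100 = 27486 / 59121 × 100 = 46.5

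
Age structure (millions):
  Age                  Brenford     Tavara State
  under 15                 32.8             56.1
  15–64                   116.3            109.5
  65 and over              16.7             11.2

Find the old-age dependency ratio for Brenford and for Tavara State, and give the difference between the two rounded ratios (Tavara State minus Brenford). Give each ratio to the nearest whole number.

Brenford: 16.7 / 116.3 × 100 = 14
Tavara State: 11.2 / 109.5 × 100 = 10

Brenford: 14
Tavara State: 10
Difference: -4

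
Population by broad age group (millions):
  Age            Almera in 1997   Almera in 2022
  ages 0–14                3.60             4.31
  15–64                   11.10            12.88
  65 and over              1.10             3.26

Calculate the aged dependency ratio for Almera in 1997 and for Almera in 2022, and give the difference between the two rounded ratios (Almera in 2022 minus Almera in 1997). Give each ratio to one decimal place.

Almera in 1997: 9.9
Almera in 2022: 25.3
Difference: +15.4

Almera in 1997: 1.10 / 11.10 × 100 = 9.9
Almera in 2022: 3.26 / 12.88 × 100 = 25.3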